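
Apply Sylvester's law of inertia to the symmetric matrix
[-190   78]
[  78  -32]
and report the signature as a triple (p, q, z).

step 0: pivot -190 → sign −
step 1: pivot 2/95 → sign +
signature = (1, 1, 0)

Answer: (1, 1, 0)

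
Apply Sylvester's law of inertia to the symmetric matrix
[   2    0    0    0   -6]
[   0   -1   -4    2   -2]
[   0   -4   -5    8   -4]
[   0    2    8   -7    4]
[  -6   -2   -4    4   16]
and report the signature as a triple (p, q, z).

Answer: (3, 2, 0)

Derivation:
step 0: pivot 2 → sign +
step 1: pivot -1 → sign −
step 2: pivot 11 → sign +
step 3: pivot -3 → sign −
step 4: pivot 6/11 → sign +
signature = (3, 2, 0)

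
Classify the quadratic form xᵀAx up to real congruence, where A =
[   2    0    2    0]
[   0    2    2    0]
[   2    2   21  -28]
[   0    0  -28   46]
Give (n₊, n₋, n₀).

step 0: pivot 2 → sign +
step 1: pivot 2 → sign +
step 2: pivot 17 → sign +
step 3: pivot -2/17 → sign −
signature = (3, 1, 0)

Answer: (3, 1, 0)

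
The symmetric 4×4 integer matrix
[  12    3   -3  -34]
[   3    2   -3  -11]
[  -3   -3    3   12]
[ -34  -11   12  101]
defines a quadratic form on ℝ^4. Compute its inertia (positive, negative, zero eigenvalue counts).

Answer: (3, 1, 0)

Derivation:
step 0: pivot 12 → sign +
step 1: pivot 5/4 → sign +
step 2: pivot -9/5 → sign −
step 3: pivot 2/9 → sign +
signature = (3, 1, 0)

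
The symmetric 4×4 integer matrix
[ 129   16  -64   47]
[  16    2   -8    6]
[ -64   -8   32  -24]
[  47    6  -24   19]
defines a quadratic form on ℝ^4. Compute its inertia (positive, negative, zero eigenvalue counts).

Answer: (2, 0, 2)

Derivation:
step 0: pivot 129 → sign +
step 1: pivot 2/129 → sign +
step 2: row/col 2 already zero → sign 0
step 3: row/col 3 already zero → sign 0
signature = (2, 0, 2)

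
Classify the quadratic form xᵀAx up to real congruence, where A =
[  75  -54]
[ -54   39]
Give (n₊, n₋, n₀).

step 0: pivot 75 → sign +
step 1: pivot 3/25 → sign +
signature = (2, 0, 0)

Answer: (2, 0, 0)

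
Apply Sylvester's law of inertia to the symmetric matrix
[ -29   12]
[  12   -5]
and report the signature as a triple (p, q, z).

step 0: pivot -29 → sign −
step 1: pivot -1/29 → sign −
signature = (0, 2, 0)

Answer: (0, 2, 0)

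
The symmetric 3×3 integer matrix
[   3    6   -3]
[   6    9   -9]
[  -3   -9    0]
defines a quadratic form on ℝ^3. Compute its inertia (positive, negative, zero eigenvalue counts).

Answer: (1, 1, 1)

Derivation:
step 0: pivot 3 → sign +
step 1: pivot -3 → sign −
step 2: row/col 2 already zero → sign 0
signature = (1, 1, 1)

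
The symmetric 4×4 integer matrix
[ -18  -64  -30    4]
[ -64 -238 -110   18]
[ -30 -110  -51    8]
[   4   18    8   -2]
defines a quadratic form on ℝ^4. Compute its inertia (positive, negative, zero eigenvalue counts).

step 0: pivot -18 → sign −
step 1: pivot -94/9 → sign −
step 2: pivot 3/47 → sign +
step 3: row/col 3 already zero → sign 0
signature = (1, 2, 1)

Answer: (1, 2, 1)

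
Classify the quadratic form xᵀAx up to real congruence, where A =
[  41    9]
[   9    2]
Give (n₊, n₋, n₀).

Answer: (2, 0, 0)

Derivation:
step 0: pivot 41 → sign +
step 1: pivot 1/41 → sign +
signature = (2, 0, 0)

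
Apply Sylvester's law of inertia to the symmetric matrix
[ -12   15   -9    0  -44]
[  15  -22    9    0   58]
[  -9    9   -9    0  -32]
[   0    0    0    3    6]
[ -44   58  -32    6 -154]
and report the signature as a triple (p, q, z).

Answer: (1, 4, 0)

Derivation:
step 0: pivot -12 → sign −
step 1: pivot -13/4 → sign −
step 2: pivot -9/13 → sign −
step 3: pivot 3 → sign +
step 4: pivot -2/9 → sign −
signature = (1, 4, 0)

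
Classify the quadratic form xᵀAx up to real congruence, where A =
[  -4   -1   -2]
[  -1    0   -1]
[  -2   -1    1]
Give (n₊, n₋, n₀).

Answer: (2, 1, 0)

Derivation:
step 0: pivot -4 → sign −
step 1: pivot 1/4 → sign +
step 2: pivot 1 → sign +
signature = (2, 1, 0)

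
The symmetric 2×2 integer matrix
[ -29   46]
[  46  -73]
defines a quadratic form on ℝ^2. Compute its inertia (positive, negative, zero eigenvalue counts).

Answer: (0, 2, 0)

Derivation:
step 0: pivot -29 → sign −
step 1: pivot -1/29 → sign −
signature = (0, 2, 0)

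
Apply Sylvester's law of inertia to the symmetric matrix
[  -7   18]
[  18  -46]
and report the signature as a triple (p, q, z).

Answer: (1, 1, 0)

Derivation:
step 0: pivot -7 → sign −
step 1: pivot 2/7 → sign +
signature = (1, 1, 0)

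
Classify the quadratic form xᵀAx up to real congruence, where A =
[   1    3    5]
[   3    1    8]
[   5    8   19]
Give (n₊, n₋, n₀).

step 0: pivot 1 → sign +
step 1: pivot -8 → sign −
step 2: pivot 1/8 → sign +
signature = (2, 1, 0)

Answer: (2, 1, 0)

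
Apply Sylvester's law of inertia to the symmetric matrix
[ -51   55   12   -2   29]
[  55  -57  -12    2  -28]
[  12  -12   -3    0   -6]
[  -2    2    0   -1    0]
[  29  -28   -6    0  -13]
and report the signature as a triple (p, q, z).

Answer: (1, 4, 0)

Derivation:
step 0: pivot -51 → sign −
step 1: pivot 118/51 → sign +
step 2: pivot -33/59 → sign −
step 3: pivot -7/11 → sign −
step 4: pivot -3/14 → sign −
signature = (1, 4, 0)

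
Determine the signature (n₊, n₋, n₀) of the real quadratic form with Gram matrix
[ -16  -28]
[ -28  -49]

Answer: (0, 1, 1)

Derivation:
step 0: pivot -16 → sign −
step 1: row/col 1 already zero → sign 0
signature = (0, 1, 1)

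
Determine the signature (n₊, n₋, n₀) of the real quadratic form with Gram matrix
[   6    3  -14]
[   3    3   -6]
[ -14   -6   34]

Answer: (3, 0, 0)

Derivation:
step 0: pivot 6 → sign +
step 1: pivot 3/2 → sign +
step 2: pivot 2/3 → sign +
signature = (3, 0, 0)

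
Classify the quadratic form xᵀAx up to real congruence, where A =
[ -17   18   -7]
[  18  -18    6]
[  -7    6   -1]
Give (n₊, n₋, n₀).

Answer: (1, 1, 1)

Derivation:
step 0: pivot -17 → sign −
step 1: pivot 18/17 → sign +
step 2: row/col 2 already zero → sign 0
signature = (1, 1, 1)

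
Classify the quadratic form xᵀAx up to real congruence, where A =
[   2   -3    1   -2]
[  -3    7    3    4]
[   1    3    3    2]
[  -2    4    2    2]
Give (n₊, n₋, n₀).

step 0: pivot 2 → sign +
step 1: pivot 5/2 → sign +
step 2: pivot -28/5 → sign −
step 3: pivot -1/7 → sign −
signature = (2, 2, 0)

Answer: (2, 2, 0)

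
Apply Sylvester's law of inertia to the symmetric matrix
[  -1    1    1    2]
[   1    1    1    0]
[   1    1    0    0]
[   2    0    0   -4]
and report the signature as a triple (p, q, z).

Answer: (1, 3, 0)

Derivation:
step 0: pivot -1 → sign −
step 1: pivot 2 → sign +
step 2: pivot -1 → sign −
step 3: pivot -2 → sign −
signature = (1, 3, 0)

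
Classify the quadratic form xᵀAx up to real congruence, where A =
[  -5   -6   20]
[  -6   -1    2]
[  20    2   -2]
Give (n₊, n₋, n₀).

step 0: pivot -5 → sign −
step 1: pivot 31/5 → sign +
step 2: pivot -2/31 → sign −
signature = (1, 2, 0)

Answer: (1, 2, 0)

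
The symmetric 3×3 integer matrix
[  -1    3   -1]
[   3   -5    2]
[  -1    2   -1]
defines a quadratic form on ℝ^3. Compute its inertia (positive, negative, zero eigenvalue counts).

step 0: pivot -1 → sign −
step 1: pivot 4 → sign +
step 2: pivot -1/4 → sign −
signature = (1, 2, 0)

Answer: (1, 2, 0)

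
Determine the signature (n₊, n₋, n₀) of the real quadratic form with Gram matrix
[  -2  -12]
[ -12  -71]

Answer: (1, 1, 0)

Derivation:
step 0: pivot -2 → sign −
step 1: pivot 1 → sign +
signature = (1, 1, 0)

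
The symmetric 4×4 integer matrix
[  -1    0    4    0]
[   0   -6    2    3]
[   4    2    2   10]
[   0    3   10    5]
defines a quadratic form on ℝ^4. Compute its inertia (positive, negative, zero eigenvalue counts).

step 0: pivot -1 → sign −
step 1: pivot -6 → sign −
step 2: pivot 56/3 → sign +
step 3: pivot 1/56 → sign +
signature = (2, 2, 0)

Answer: (2, 2, 0)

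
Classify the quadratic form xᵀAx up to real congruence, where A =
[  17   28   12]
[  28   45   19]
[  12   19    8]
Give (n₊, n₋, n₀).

Answer: (2, 1, 0)

Derivation:
step 0: pivot 17 → sign +
step 1: pivot -19/17 → sign −
step 2: pivot 1/19 → sign +
signature = (2, 1, 0)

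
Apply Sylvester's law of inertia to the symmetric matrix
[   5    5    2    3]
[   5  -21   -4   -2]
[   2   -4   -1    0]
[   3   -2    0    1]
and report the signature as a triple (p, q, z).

Answer: (2, 2, 0)

Derivation:
step 0: pivot 5 → sign +
step 1: pivot -26 → sign −
step 2: pivot -27/65 → sign −
step 3: pivot 1/6 → sign +
signature = (2, 2, 0)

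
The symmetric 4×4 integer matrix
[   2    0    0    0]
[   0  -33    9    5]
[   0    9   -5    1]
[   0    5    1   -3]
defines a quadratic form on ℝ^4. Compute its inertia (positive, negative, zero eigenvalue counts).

step 0: pivot 2 → sign +
step 1: pivot -33 → sign −
step 2: pivot -28/11 → sign −
step 3: pivot -1/21 → sign −
signature = (1, 3, 0)

Answer: (1, 3, 0)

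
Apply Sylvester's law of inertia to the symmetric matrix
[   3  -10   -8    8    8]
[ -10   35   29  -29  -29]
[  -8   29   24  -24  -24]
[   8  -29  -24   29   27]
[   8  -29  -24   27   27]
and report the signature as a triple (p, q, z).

Answer: (4, 1, 0)

Derivation:
step 0: pivot 3 → sign +
step 1: pivot 5/3 → sign +
step 2: pivot -3/5 → sign −
step 3: pivot 5 → sign +
step 4: pivot 6/5 → sign +
signature = (4, 1, 0)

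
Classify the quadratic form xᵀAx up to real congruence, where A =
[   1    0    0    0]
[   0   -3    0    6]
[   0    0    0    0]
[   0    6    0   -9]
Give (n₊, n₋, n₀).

step 0: pivot 1 → sign +
step 1: pivot -3 → sign −
step 2: pivot 3 → sign +
step 3: row/col 3 already zero → sign 0
signature = (2, 1, 1)

Answer: (2, 1, 1)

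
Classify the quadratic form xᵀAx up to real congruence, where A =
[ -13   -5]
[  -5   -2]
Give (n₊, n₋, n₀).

Answer: (0, 2, 0)

Derivation:
step 0: pivot -13 → sign −
step 1: pivot -1/13 → sign −
signature = (0, 2, 0)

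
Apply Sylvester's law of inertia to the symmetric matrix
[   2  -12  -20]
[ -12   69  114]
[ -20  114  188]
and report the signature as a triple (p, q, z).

Answer: (1, 1, 1)

Derivation:
step 0: pivot 2 → sign +
step 1: pivot -3 → sign −
step 2: row/col 2 already zero → sign 0
signature = (1, 1, 1)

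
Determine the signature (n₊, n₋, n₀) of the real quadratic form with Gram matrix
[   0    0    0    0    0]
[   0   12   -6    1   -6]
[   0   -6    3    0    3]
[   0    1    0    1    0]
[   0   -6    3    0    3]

step 0: pivot 12 → sign +
step 1: pivot 11/12 → sign +
step 2: pivot -3/11 → sign −
step 3: row/col 3 already zero → sign 0
step 4: row/col 4 already zero → sign 0
signature = (2, 1, 2)

Answer: (2, 1, 2)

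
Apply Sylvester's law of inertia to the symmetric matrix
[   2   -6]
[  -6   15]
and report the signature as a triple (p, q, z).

Answer: (1, 1, 0)

Derivation:
step 0: pivot 2 → sign +
step 1: pivot -3 → sign −
signature = (1, 1, 0)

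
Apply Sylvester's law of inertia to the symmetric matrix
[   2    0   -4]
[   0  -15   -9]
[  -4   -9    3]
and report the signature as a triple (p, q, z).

step 0: pivot 2 → sign +
step 1: pivot -15 → sign −
step 2: pivot 2/5 → sign +
signature = (2, 1, 0)

Answer: (2, 1, 0)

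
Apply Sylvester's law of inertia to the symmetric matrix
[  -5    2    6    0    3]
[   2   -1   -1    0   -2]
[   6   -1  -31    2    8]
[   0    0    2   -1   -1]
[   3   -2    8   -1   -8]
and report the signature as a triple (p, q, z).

Answer: (0, 5, 0)

Derivation:
step 0: pivot -5 → sign −
step 1: pivot -1/5 → sign −
step 2: pivot -14 → sign −
step 3: pivot -5/7 → sign −
step 4: pivot -2/5 → sign −
signature = (0, 5, 0)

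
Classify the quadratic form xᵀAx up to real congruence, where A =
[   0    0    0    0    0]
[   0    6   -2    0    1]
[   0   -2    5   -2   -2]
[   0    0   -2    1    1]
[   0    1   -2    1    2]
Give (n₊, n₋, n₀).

Answer: (4, 0, 1)

Derivation:
step 0: pivot 6 → sign +
step 1: pivot 13/3 → sign +
step 2: pivot 1/13 → sign +
step 3: pivot 1/2 → sign +
step 4: row/col 4 already zero → sign 0
signature = (4, 0, 1)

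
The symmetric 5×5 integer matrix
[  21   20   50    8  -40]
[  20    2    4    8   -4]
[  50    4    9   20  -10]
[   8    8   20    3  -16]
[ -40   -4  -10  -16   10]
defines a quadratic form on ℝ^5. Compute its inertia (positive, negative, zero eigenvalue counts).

Answer: (2, 3, 0)

Derivation:
step 0: pivot 21 → sign +
step 1: pivot -358/21 → sign −
step 2: pivot 279/179 → sign +
step 3: pivot -11/279 → sign −
step 4: pivot -6/11 → sign −
signature = (2, 3, 0)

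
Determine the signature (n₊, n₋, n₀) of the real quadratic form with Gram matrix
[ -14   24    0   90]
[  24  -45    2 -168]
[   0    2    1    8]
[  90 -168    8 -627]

Answer: (1, 3, 0)

Derivation:
step 0: pivot -14 → sign −
step 1: pivot -27/7 → sign −
step 2: pivot 55/27 → sign +
step 3: pivot -3/55 → sign −
signature = (1, 3, 0)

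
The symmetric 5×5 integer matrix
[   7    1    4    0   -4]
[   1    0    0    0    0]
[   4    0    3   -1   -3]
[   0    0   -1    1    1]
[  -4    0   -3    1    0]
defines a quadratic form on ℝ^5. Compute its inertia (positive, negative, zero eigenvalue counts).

step 0: pivot 7 → sign +
step 1: pivot -1/7 → sign −
step 2: pivot 3 → sign +
step 3: pivot 2/3 → sign +
step 4: pivot -3 → sign −
signature = (3, 2, 0)

Answer: (3, 2, 0)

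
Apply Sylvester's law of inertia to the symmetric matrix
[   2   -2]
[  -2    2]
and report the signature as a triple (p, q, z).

Answer: (1, 0, 1)

Derivation:
step 0: pivot 2 → sign +
step 1: row/col 1 already zero → sign 0
signature = (1, 0, 1)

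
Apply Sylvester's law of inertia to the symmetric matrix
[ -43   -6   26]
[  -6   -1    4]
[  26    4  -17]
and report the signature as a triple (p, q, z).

step 0: pivot -43 → sign −
step 1: pivot -7/43 → sign −
step 2: pivot -3/7 → sign −
signature = (0, 3, 0)

Answer: (0, 3, 0)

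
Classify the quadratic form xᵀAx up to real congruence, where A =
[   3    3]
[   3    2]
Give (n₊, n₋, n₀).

step 0: pivot 3 → sign +
step 1: pivot -1 → sign −
signature = (1, 1, 0)

Answer: (1, 1, 0)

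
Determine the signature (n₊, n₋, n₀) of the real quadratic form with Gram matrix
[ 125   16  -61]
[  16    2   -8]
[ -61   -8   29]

step 0: pivot 125 → sign +
step 1: pivot -6/125 → sign −
step 2: row/col 2 already zero → sign 0
signature = (1, 1, 1)

Answer: (1, 1, 1)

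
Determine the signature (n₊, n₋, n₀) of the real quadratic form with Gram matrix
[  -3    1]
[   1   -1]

Answer: (0, 2, 0)

Derivation:
step 0: pivot -3 → sign −
step 1: pivot -2/3 → sign −
signature = (0, 2, 0)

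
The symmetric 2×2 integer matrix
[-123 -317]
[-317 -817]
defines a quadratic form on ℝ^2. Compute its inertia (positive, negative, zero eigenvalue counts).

Answer: (0, 2, 0)

Derivation:
step 0: pivot -123 → sign −
step 1: pivot -2/123 → sign −
signature = (0, 2, 0)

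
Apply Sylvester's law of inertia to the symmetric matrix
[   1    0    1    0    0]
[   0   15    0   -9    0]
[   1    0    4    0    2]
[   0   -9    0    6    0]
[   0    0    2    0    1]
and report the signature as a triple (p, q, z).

step 0: pivot 1 → sign +
step 1: pivot 15 → sign +
step 2: pivot 3 → sign +
step 3: pivot 3/5 → sign +
step 4: pivot -1/3 → sign −
signature = (4, 1, 0)

Answer: (4, 1, 0)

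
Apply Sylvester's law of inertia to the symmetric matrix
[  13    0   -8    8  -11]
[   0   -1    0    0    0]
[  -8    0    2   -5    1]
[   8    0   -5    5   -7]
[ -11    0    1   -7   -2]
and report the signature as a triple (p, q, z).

step 0: pivot 13 → sign +
step 1: pivot -1 → sign −
step 2: pivot -38/13 → sign −
step 3: pivot 3/38 → sign +
step 4: row/col 4 already zero → sign 0
signature = (2, 2, 1)

Answer: (2, 2, 1)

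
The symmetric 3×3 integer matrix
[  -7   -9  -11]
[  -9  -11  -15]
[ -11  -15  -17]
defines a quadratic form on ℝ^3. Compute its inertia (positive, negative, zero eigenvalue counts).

step 0: pivot -7 → sign −
step 1: pivot 4/7 → sign +
step 2: pivot -1 → sign −
signature = (1, 2, 0)

Answer: (1, 2, 0)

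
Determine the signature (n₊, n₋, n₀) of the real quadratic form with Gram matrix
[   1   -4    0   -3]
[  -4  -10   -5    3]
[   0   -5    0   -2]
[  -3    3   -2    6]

step 0: pivot 1 → sign +
step 1: pivot -26 → sign −
step 2: pivot 25/26 → sign +
step 3: pivot 1/25 → sign +
signature = (3, 1, 0)

Answer: (3, 1, 0)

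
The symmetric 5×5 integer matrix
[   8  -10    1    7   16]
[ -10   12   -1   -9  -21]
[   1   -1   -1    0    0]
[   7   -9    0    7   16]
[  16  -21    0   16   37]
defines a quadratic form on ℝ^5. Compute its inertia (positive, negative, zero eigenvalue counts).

step 0: pivot 8 → sign +
step 1: pivot -1/2 → sign −
step 2: pivot -1 → sign −
step 3: pivot 2 → sign +
step 4: pivot 3/4 → sign +
signature = (3, 2, 0)

Answer: (3, 2, 0)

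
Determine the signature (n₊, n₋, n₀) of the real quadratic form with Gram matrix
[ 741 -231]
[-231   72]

Answer: (1, 1, 0)

Derivation:
step 0: pivot 741 → sign +
step 1: pivot -3/247 → sign −
signature = (1, 1, 0)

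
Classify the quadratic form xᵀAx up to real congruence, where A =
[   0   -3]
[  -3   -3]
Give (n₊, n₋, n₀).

step 0: pivot -3 → sign −
step 1: pivot 3 → sign +
signature = (1, 1, 0)

Answer: (1, 1, 0)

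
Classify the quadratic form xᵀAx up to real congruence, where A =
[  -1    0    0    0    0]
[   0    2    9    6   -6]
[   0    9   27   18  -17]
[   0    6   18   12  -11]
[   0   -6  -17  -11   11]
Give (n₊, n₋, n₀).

step 0: pivot -1 → sign −
step 1: pivot 2 → sign +
step 2: pivot -27/2 → sign −
step 3: pivot 11/27 → sign +
step 4: pivot -3/11 → sign −
signature = (2, 3, 0)

Answer: (2, 3, 0)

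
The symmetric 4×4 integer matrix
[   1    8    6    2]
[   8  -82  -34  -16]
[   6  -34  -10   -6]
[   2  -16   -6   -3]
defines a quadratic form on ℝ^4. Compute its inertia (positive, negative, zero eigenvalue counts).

Answer: (2, 1, 1)

Derivation:
step 0: pivot 1 → sign +
step 1: pivot -146 → sign −
step 2: pivot 4/73 → sign +
step 3: row/col 3 already zero → sign 0
signature = (2, 1, 1)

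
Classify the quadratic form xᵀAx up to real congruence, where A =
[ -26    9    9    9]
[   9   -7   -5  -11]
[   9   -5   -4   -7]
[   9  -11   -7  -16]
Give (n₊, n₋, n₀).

Answer: (2, 2, 0)

Derivation:
step 0: pivot -26 → sign −
step 1: pivot -101/26 → sign −
step 2: pivot 3/101 → sign +
step 3: pivot 3 → sign +
signature = (2, 2, 0)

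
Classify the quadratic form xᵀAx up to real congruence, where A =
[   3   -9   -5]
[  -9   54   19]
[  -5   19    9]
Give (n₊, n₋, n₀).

Answer: (3, 0, 0)

Derivation:
step 0: pivot 3 → sign +
step 1: pivot 27 → sign +
step 2: pivot 2/27 → sign +
signature = (3, 0, 0)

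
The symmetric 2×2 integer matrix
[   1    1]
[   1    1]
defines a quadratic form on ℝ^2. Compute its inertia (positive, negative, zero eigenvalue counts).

Answer: (1, 0, 1)

Derivation:
step 0: pivot 1 → sign +
step 1: row/col 1 already zero → sign 0
signature = (1, 0, 1)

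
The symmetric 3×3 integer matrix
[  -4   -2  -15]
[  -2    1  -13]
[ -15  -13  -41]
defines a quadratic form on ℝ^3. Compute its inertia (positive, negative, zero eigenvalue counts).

Answer: (2, 1, 0)

Derivation:
step 0: pivot -4 → sign −
step 1: pivot 2 → sign +
step 2: pivot 1/8 → sign +
signature = (2, 1, 0)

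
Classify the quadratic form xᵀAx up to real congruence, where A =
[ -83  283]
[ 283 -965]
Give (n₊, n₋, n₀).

Answer: (0, 2, 0)

Derivation:
step 0: pivot -83 → sign −
step 1: pivot -6/83 → sign −
signature = (0, 2, 0)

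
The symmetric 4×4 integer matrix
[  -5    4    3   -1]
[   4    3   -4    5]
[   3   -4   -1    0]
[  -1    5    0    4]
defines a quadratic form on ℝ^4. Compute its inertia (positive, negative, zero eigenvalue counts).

Answer: (3, 1, 0)

Derivation:
step 0: pivot -5 → sign −
step 1: pivot 31/5 → sign +
step 2: pivot 12/31 → sign +
step 3: pivot 3/4 → sign +
signature = (3, 1, 0)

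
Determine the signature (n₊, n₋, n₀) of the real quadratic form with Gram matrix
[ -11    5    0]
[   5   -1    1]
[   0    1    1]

Answer: (2, 1, 0)

Derivation:
step 0: pivot -11 → sign −
step 1: pivot 14/11 → sign +
step 2: pivot 3/14 → sign +
signature = (2, 1, 0)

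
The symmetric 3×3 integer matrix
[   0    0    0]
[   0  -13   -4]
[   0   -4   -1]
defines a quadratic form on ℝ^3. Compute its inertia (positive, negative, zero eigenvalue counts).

step 0: pivot -13 → sign −
step 1: pivot 3/13 → sign +
step 2: row/col 2 already zero → sign 0
signature = (1, 1, 1)

Answer: (1, 1, 1)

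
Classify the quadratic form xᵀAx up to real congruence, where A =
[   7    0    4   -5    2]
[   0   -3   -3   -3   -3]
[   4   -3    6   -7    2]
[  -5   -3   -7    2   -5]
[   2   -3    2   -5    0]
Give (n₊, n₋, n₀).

Answer: (4, 1, 0)

Derivation:
step 0: pivot 7 → sign +
step 1: pivot -3 → sign −
step 2: pivot 47/7 → sign +
step 3: pivot 58/47 → sign +
step 4: pivot 6/29 → sign +
signature = (4, 1, 0)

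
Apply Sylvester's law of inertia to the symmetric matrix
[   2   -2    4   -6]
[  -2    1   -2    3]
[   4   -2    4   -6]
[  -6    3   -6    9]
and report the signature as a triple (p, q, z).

step 0: pivot 2 → sign +
step 1: pivot -1 → sign −
step 2: row/col 2 already zero → sign 0
step 3: row/col 3 already zero → sign 0
signature = (1, 1, 2)

Answer: (1, 1, 2)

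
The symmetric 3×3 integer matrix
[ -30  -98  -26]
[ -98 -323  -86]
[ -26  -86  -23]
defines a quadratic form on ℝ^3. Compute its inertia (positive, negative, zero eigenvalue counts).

Answer: (0, 3, 0)

Derivation:
step 0: pivot -30 → sign −
step 1: pivot -43/15 → sign −
step 2: pivot -3/43 → sign −
signature = (0, 3, 0)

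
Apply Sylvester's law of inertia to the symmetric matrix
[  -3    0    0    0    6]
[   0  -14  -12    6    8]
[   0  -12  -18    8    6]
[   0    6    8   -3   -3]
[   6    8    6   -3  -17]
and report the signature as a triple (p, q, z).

step 0: pivot -3 → sign −
step 1: pivot -14 → sign −
step 2: pivot -54/7 → sign −
step 3: pivot 17/27 → sign +
step 4: pivot -6/17 → sign −
signature = (1, 4, 0)

Answer: (1, 4, 0)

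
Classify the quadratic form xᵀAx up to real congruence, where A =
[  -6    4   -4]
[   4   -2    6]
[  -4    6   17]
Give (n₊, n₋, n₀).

step 0: pivot -6 → sign −
step 1: pivot 2/3 → sign +
step 2: pivot 3 → sign +
signature = (2, 1, 0)

Answer: (2, 1, 0)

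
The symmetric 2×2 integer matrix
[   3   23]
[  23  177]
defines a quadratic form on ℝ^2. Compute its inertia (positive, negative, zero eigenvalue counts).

step 0: pivot 3 → sign +
step 1: pivot 2/3 → sign +
signature = (2, 0, 0)

Answer: (2, 0, 0)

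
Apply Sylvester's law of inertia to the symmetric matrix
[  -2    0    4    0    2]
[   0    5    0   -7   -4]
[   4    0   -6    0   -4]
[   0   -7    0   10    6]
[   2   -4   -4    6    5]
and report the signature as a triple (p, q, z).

step 0: pivot -2 → sign −
step 1: pivot 5 → sign +
step 2: pivot 2 → sign +
step 3: pivot 1/5 → sign +
step 4: pivot 3 → sign +
signature = (4, 1, 0)

Answer: (4, 1, 0)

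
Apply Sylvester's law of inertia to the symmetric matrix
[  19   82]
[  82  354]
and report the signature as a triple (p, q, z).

Answer: (2, 0, 0)

Derivation:
step 0: pivot 19 → sign +
step 1: pivot 2/19 → sign +
signature = (2, 0, 0)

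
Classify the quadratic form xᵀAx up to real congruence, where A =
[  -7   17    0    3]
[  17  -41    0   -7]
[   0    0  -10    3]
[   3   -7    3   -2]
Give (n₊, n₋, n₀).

Answer: (1, 3, 0)

Derivation:
step 0: pivot -7 → sign −
step 1: pivot 2/7 → sign +
step 2: pivot -10 → sign −
step 3: pivot -1/10 → sign −
signature = (1, 3, 0)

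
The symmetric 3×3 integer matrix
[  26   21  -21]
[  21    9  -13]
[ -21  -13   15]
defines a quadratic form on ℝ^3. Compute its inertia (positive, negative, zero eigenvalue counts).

step 0: pivot 26 → sign +
step 1: pivot -207/26 → sign −
step 2: pivot 2/207 → sign +
signature = (2, 1, 0)

Answer: (2, 1, 0)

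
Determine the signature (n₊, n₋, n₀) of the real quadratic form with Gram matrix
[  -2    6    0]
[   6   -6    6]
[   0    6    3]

step 0: pivot -2 → sign −
step 1: pivot 12 → sign +
step 2: row/col 2 already zero → sign 0
signature = (1, 1, 1)

Answer: (1, 1, 1)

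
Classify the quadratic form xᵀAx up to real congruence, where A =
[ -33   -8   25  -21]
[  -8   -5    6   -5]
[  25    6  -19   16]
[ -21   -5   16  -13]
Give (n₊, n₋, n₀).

step 0: pivot -33 → sign −
step 1: pivot -101/33 → sign −
step 2: pivot -6/101 → sign −
step 3: pivot 1/2 → sign +
signature = (1, 3, 0)

Answer: (1, 3, 0)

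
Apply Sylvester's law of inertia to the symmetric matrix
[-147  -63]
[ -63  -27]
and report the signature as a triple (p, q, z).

step 0: pivot -147 → sign −
step 1: row/col 1 already zero → sign 0
signature = (0, 1, 1)

Answer: (0, 1, 1)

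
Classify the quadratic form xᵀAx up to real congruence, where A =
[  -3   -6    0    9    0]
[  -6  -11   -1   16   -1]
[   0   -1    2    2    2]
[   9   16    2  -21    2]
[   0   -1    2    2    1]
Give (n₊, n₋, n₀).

step 0: pivot -3 → sign −
step 1: pivot 1 → sign +
step 2: pivot 1 → sign +
step 3: pivot 2 → sign +
step 4: pivot -1 → sign −
signature = (3, 2, 0)

Answer: (3, 2, 0)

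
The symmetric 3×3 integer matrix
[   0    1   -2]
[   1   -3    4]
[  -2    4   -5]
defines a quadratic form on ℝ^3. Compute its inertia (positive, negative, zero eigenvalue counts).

step 0: pivot -3 → sign −
step 1: pivot 1/3 → sign +
step 2: pivot -1 → sign −
signature = (1, 2, 0)

Answer: (1, 2, 0)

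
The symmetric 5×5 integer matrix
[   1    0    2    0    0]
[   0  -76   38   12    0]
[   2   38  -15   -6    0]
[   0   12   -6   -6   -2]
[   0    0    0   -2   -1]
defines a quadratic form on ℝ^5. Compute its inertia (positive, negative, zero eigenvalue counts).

step 0: pivot 1 → sign +
step 1: pivot -76 → sign −
step 2: pivot -78/19 → sign −
step 3: pivot -1/39 → sign −
step 4: row/col 4 already zero → sign 0
signature = (1, 3, 1)

Answer: (1, 3, 1)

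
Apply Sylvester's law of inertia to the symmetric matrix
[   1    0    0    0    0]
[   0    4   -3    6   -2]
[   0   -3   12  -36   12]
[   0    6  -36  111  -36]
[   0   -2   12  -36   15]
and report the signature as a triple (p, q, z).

Answer: (4, 1, 0)

Derivation:
step 0: pivot 1 → sign +
step 1: pivot 4 → sign +
step 2: pivot 39/4 → sign +
step 3: pivot 3/13 → sign +
step 4: pivot -1 → sign −
signature = (4, 1, 0)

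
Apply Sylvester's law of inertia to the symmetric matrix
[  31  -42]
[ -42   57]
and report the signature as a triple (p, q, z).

Answer: (2, 0, 0)

Derivation:
step 0: pivot 31 → sign +
step 1: pivot 3/31 → sign +
signature = (2, 0, 0)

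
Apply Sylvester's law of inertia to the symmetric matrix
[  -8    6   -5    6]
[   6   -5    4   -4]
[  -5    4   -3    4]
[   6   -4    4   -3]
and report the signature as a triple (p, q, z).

Answer: (2, 2, 0)

Derivation:
step 0: pivot -8 → sign −
step 1: pivot -1/2 → sign −
step 2: pivot 1/4 → sign +
step 3: pivot 1 → sign +
signature = (2, 2, 0)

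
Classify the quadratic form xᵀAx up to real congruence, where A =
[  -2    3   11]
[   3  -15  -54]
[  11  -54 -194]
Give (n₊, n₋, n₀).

Answer: (1, 2, 0)

Derivation:
step 0: pivot -2 → sign −
step 1: pivot -21/2 → sign −
step 2: pivot 3/7 → sign +
signature = (1, 2, 0)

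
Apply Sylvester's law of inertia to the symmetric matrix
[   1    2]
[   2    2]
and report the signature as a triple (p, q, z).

step 0: pivot 1 → sign +
step 1: pivot -2 → sign −
signature = (1, 1, 0)

Answer: (1, 1, 0)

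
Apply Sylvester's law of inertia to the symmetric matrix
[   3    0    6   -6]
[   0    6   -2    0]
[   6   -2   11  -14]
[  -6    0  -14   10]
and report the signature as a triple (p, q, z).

step 0: pivot 3 → sign +
step 1: pivot 6 → sign +
step 2: pivot -5/3 → sign −
step 3: pivot 2/5 → sign +
signature = (3, 1, 0)

Answer: (3, 1, 0)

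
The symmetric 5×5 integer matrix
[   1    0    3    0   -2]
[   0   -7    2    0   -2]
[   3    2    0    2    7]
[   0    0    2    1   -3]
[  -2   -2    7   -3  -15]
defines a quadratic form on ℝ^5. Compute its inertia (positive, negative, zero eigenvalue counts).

step 0: pivot 1 → sign +
step 1: pivot -7 → sign −
step 2: pivot -59/7 → sign −
step 3: pivot 87/59 → sign +
step 4: pivot -3/29 → sign −
signature = (2, 3, 0)

Answer: (2, 3, 0)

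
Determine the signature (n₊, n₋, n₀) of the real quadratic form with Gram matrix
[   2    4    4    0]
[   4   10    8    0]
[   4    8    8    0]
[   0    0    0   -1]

Answer: (2, 1, 1)

Derivation:
step 0: pivot 2 → sign +
step 1: pivot 2 → sign +
step 2: pivot -1 → sign −
step 3: row/col 3 already zero → sign 0
signature = (2, 1, 1)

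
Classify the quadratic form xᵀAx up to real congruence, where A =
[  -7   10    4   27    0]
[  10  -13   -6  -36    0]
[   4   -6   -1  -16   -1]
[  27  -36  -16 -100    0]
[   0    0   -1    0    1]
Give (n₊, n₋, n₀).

step 0: pivot -7 → sign −
step 1: pivot 9/7 → sign +
step 2: pivot 11/9 → sign +
step 3: pivot -1 → sign −
step 4: pivot 2/11 → sign +
signature = (3, 2, 0)

Answer: (3, 2, 0)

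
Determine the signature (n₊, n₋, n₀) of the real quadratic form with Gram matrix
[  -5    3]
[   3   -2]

step 0: pivot -5 → sign −
step 1: pivot -1/5 → sign −
signature = (0, 2, 0)

Answer: (0, 2, 0)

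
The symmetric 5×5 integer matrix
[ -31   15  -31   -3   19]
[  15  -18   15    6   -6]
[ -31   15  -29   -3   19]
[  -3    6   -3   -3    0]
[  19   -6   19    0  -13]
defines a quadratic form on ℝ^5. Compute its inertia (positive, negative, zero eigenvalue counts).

Answer: (1, 4, 0)

Derivation:
step 0: pivot -31 → sign −
step 1: pivot -333/31 → sign −
step 2: pivot 2 → sign +
step 3: pivot -29/37 → sign −
step 4: pivot -3/29 → sign −
signature = (1, 4, 0)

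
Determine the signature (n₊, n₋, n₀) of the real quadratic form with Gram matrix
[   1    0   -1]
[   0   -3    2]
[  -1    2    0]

Answer: (2, 1, 0)

Derivation:
step 0: pivot 1 → sign +
step 1: pivot -3 → sign −
step 2: pivot 1/3 → sign +
signature = (2, 1, 0)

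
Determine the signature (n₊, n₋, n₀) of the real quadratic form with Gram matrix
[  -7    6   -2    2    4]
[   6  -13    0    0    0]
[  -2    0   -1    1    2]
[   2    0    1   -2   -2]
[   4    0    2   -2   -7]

step 0: pivot -7 → sign −
step 1: pivot -55/7 → sign −
step 2: pivot -3/55 → sign −
step 3: pivot -1 → sign −
step 4: pivot -3 → sign −
signature = (0, 5, 0)

Answer: (0, 5, 0)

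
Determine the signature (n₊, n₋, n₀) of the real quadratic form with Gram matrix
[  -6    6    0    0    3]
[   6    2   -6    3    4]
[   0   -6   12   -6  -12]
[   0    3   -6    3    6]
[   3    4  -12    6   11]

step 0: pivot -6 → sign −
step 1: pivot 8 → sign +
step 2: pivot 15/2 → sign +
step 3: pivot 3/10 → sign +
step 4: row/col 4 already zero → sign 0
signature = (3, 1, 1)

Answer: (3, 1, 1)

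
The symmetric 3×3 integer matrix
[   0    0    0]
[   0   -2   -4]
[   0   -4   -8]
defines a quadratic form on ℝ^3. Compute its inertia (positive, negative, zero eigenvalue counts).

Answer: (0, 1, 2)

Derivation:
step 0: pivot -2 → sign −
step 1: row/col 1 already zero → sign 0
step 2: row/col 2 already zero → sign 0
signature = (0, 1, 2)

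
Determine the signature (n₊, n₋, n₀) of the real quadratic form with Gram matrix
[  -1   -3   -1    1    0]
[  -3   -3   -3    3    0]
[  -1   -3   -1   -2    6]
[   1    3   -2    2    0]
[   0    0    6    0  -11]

Answer: (3, 2, 0)

Derivation:
step 0: pivot -1 → sign −
step 1: pivot 6 → sign +
step 2: pivot 3 → sign +
step 3: pivot -3 → sign −
step 4: pivot 1 → sign +
signature = (3, 2, 0)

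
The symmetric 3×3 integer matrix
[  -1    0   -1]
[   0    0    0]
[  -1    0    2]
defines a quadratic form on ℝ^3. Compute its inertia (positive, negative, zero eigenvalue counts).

Answer: (1, 1, 1)

Derivation:
step 0: pivot -1 → sign −
step 1: pivot 3 → sign +
step 2: row/col 2 already zero → sign 0
signature = (1, 1, 1)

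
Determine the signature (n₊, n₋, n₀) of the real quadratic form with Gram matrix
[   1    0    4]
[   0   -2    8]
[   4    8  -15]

Answer: (2, 1, 0)

Derivation:
step 0: pivot 1 → sign +
step 1: pivot -2 → sign −
step 2: pivot 1 → sign +
signature = (2, 1, 0)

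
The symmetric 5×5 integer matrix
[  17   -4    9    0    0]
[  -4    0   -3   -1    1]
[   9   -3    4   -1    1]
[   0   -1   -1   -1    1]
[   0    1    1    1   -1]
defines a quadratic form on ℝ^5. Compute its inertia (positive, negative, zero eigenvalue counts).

Answer: (2, 1, 2)

Derivation:
step 0: pivot 17 → sign +
step 1: pivot -16/17 → sign −
step 2: pivot 1/16 → sign +
step 3: row/col 3 already zero → sign 0
step 4: row/col 4 already zero → sign 0
signature = (2, 1, 2)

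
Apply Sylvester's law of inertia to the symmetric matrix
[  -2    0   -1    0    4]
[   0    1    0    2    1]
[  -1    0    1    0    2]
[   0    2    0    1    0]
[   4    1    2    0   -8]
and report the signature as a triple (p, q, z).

step 0: pivot -2 → sign −
step 1: pivot 1 → sign +
step 2: pivot 3/2 → sign +
step 3: pivot -3 → sign −
step 4: pivot 1/3 → sign +
signature = (3, 2, 0)

Answer: (3, 2, 0)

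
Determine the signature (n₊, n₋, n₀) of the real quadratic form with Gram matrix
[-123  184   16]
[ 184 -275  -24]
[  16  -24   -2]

step 0: pivot -123 → sign −
step 1: pivot 31/123 → sign +
step 2: pivot 2/31 → sign +
signature = (2, 1, 0)

Answer: (2, 1, 0)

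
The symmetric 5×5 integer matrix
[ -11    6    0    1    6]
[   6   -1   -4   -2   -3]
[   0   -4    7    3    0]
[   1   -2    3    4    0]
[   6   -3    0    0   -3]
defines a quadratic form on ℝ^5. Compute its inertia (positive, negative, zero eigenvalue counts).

step 0: pivot -11 → sign −
step 1: pivot 25/11 → sign +
step 2: pivot -1/25 → sign −
step 3: pivot 8 → sign +
step 4: pivot 3/2 → sign +
signature = (3, 2, 0)

Answer: (3, 2, 0)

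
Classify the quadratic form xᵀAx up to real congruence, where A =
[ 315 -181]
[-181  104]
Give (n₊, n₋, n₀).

step 0: pivot 315 → sign +
step 1: pivot -1/315 → sign −
signature = (1, 1, 0)

Answer: (1, 1, 0)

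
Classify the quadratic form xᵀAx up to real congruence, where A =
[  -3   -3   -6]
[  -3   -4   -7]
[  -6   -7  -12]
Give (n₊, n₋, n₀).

step 0: pivot -3 → sign −
step 1: pivot -1 → sign −
step 2: pivot 1 → sign +
signature = (1, 2, 0)

Answer: (1, 2, 0)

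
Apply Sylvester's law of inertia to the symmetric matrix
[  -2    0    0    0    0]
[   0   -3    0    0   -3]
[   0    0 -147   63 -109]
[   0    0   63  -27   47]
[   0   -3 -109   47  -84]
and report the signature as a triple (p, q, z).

Answer: (1, 4, 0)

Derivation:
step 0: pivot -2 → sign −
step 1: pivot -3 → sign −
step 2: pivot -147 → sign −
step 3: pivot -26/147 → sign −
step 4: pivot 6/13 → sign +
signature = (1, 4, 0)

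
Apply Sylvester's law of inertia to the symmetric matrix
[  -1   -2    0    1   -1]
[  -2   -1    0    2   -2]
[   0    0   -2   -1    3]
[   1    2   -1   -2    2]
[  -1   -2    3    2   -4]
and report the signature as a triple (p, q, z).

step 0: pivot -1 → sign −
step 1: pivot 3 → sign +
step 2: pivot -2 → sign −
step 3: pivot -1/2 → sign −
step 4: pivot 2 → sign +
signature = (2, 3, 0)

Answer: (2, 3, 0)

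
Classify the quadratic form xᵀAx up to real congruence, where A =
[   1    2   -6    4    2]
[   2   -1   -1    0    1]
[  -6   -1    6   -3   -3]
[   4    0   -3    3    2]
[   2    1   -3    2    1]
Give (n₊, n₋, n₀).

step 0: pivot 1 → sign +
step 1: pivot -5 → sign −
step 2: pivot -29/5 → sign −
step 3: pivot 52/29 → sign +
step 4: pivot -3/13 → sign −
signature = (2, 3, 0)

Answer: (2, 3, 0)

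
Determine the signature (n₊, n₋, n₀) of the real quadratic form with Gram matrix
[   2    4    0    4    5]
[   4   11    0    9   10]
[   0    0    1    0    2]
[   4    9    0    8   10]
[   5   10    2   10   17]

Answer: (4, 1, 0)

Derivation:
step 0: pivot 2 → sign +
step 1: pivot 3 → sign +
step 2: pivot 1 → sign +
step 3: pivot -1/3 → sign −
step 4: pivot 1/2 → sign +
signature = (4, 1, 0)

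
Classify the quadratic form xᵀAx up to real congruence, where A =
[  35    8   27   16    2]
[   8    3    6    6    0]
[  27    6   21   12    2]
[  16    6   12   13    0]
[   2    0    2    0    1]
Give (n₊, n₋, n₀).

Answer: (4, 1, 0)

Derivation:
step 0: pivot 35 → sign +
step 1: pivot 41/35 → sign +
step 2: pivot 6/41 → sign +
step 3: pivot 1 → sign +
step 4: pivot -1/3 → sign −
signature = (4, 1, 0)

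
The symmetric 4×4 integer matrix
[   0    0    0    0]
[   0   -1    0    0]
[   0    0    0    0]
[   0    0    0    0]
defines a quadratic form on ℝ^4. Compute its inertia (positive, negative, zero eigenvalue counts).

Answer: (0, 1, 3)

Derivation:
step 0: pivot -1 → sign −
step 1: row/col 1 already zero → sign 0
step 2: row/col 2 already zero → sign 0
step 3: row/col 3 already zero → sign 0
signature = (0, 1, 3)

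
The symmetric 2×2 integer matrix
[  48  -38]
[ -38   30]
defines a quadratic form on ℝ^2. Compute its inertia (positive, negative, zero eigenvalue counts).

step 0: pivot 48 → sign +
step 1: pivot -1/12 → sign −
signature = (1, 1, 0)

Answer: (1, 1, 0)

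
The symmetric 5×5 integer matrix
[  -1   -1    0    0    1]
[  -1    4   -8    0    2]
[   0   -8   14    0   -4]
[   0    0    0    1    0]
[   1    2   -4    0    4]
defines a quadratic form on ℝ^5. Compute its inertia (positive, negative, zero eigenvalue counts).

Answer: (3, 1, 1)

Derivation:
step 0: pivot -1 → sign −
step 1: pivot 5 → sign +
step 2: pivot 6/5 → sign +
step 3: pivot 1 → sign +
step 4: row/col 4 already zero → sign 0
signature = (3, 1, 1)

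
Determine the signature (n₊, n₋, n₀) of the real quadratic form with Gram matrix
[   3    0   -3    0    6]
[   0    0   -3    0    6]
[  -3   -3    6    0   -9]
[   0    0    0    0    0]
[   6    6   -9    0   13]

Answer: (3, 1, 1)

Derivation:
step 0: pivot 3 → sign +
step 1: pivot 3 → sign +
step 2: pivot -3 → sign −
step 3: pivot 1 → sign +
step 4: row/col 4 already zero → sign 0
signature = (3, 1, 1)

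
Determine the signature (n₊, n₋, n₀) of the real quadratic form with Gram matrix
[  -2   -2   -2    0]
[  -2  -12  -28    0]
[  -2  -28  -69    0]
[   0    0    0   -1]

step 0: pivot -2 → sign −
step 1: pivot -10 → sign −
step 2: pivot 3/5 → sign +
step 3: pivot -1 → sign −
signature = (1, 3, 0)

Answer: (1, 3, 0)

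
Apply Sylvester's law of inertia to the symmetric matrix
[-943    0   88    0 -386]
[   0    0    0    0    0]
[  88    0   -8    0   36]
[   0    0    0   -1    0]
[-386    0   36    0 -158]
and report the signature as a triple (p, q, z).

step 0: pivot -943 → sign −
step 1: pivot 200/943 → sign +
step 2: pivot -1 → sign −
step 3: row/col 3 already zero → sign 0
step 4: row/col 4 already zero → sign 0
signature = (1, 2, 2)

Answer: (1, 2, 2)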